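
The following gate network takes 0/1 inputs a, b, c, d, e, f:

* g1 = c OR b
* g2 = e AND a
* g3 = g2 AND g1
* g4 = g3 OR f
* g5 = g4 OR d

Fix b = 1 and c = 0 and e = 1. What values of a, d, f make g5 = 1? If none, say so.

g5 = g4 OR d must be 1, so at least one of g4, d is 1.
Check with b = 1 and c = 0 and e = 1 and a=1, d=0, f=0:
g1 = c OR b = 0 OR 1 = 1
g2 = e AND a = 1 AND 1 = 1
g3 = g2 AND g1 = 1 AND 1 = 1
g4 = g3 OR f = 1 OR 0 = 1
g5 = g4 OR d = 1 OR 0 = 1
So g5 = 1.

a=1 d=0 f=0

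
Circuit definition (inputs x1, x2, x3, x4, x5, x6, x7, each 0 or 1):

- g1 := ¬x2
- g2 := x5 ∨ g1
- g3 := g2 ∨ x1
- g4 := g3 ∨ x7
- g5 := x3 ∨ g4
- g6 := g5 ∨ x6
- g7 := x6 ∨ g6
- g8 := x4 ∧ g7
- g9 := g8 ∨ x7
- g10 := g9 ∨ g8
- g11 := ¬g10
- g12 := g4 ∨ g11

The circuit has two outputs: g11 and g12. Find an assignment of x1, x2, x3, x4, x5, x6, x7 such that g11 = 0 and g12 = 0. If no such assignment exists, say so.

x1=0, x2=1, x3=1, x4=1, x5=0, x6=0, x7=0

Check with x1=0, x2=1, x3=1, x4=1, x5=0, x6=0, x7=0:
g1 = ¬x2 = ¬1 = 0
g2 = x5 ∨ g1 = 0 ∨ 0 = 0
g3 = g2 ∨ x1 = 0 ∨ 0 = 0
g4 = g3 ∨ x7 = 0 ∨ 0 = 0
g5 = x3 ∨ g4 = 1 ∨ 0 = 1
g6 = g5 ∨ x6 = 1 ∨ 0 = 1
g7 = x6 ∨ g6 = 0 ∨ 1 = 1
g8 = x4 ∧ g7 = 1 ∧ 1 = 1
g9 = g8 ∨ x7 = 1 ∨ 0 = 1
g10 = g9 ∨ g8 = 1 ∨ 1 = 1
g11 = ¬g10 = ¬1 = 0
g12 = g4 ∨ g11 = 0 ∨ 0 = 0
So g11 = 0 and g12 = 0.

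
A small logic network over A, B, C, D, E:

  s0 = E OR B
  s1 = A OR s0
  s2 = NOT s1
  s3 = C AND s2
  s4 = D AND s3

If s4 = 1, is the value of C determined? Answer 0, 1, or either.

s4 = D AND s3 must be 1, so both D = 1 and s3 = 1.
s3 = C AND s2 must be 1, so both C = 1 and s2 = 1.
Every assignment with s4 = 1 has C = 1; there are 1 such assignment(s).
  A=0, B=0, C=1, D=1, E=0

1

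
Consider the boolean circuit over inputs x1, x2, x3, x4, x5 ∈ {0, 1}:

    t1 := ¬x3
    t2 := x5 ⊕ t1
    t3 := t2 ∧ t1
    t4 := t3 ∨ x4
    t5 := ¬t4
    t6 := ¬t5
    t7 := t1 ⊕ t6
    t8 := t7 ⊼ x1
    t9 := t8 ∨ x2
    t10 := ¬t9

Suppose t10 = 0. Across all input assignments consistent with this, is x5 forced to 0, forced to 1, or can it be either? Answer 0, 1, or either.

either

Both values of x5 occur among assignments with t10 = 0:
  x5=0: x1=0, x2=0, x3=0, x4=0, x5=0
  x5=1: x1=0, x2=0, x3=0, x4=0, x5=1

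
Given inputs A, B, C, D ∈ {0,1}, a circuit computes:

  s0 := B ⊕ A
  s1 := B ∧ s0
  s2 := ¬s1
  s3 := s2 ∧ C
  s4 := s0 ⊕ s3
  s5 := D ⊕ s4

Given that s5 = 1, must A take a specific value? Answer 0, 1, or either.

either

Both values of A occur among assignments with s5 = 1:
  A=0: A=0, B=0, C=0, D=1
  A=1: A=1, B=0, C=0, D=0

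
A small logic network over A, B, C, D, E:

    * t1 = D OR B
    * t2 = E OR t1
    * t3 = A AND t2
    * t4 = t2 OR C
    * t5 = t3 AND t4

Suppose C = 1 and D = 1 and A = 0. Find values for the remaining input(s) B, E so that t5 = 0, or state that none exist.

t5 = t3 AND t4 must be 0, so at least one of t3, t4 is 0.
Check with C = 1 and D = 1 and A = 0 and B=1, E=0:
t1 = D OR B = 1 OR 1 = 1
t2 = E OR t1 = 0 OR 1 = 1
t3 = A AND t2 = 0 AND 1 = 0
t4 = t2 OR C = 1 OR 1 = 1
t5 = t3 AND t4 = 0 AND 1 = 0
So t5 = 0.

B=1 E=0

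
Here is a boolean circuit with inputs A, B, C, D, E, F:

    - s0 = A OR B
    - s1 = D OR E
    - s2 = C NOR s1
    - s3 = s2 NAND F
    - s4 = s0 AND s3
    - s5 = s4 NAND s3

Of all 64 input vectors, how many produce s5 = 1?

19

s5 = s4 NAND s3 must be 1, so at least one of s4, s3 is 0.
Enumerating the 64 input combinations, 19 give s5 = 1 and 45 give s5 = 0.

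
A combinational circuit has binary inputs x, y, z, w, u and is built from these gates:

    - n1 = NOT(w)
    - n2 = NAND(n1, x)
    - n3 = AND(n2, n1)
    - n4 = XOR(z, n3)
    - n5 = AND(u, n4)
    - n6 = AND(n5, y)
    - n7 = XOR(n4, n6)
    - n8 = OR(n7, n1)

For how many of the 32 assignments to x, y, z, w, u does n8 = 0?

10

n8 = OR(n7, n1) must be 0, so both n7 = 0 and n1 = 0.
n7 = XOR(n4, n6) must be 0, so n4 and n6 are equal.
Enumerating the 32 input combinations, 10 give n8 = 0 and 22 give n8 = 1.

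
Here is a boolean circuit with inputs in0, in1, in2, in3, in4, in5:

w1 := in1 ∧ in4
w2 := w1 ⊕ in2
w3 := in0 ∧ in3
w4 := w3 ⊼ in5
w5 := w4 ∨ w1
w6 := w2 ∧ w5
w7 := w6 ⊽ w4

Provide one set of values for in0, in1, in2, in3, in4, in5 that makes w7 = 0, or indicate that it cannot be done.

w7 = w6 ⊽ w4 must be 0, so at least one of w6, w4 is 1.
Check with in0=1, in1=1, in2=0, in3=1, in4=1, in5=1:
w1 = in1 ∧ in4 = 1 ∧ 1 = 1
w2 = w1 ⊕ in2 = 1 ⊕ 0 = 1
w3 = in0 ∧ in3 = 1 ∧ 1 = 1
w4 = w3 ⊼ in5 = 1 ⊼ 1 = 0
w5 = w4 ∨ w1 = 0 ∨ 1 = 1
w6 = w2 ∧ w5 = 1 ∧ 1 = 1
w7 = w6 ⊽ w4 = 1 ⊽ 0 = 0
So w7 = 0 as required.

in0=1, in1=1, in2=0, in3=1, in4=1, in5=1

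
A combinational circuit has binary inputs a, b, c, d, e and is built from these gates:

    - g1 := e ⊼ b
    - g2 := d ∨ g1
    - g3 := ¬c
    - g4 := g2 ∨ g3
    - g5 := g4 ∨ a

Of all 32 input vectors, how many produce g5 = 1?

31

g5 = g4 ∨ a must be 1, so at least one of g4, a is 1.
Enumerating the 32 input combinations, 31 give g5 = 1 and 1 give g5 = 0.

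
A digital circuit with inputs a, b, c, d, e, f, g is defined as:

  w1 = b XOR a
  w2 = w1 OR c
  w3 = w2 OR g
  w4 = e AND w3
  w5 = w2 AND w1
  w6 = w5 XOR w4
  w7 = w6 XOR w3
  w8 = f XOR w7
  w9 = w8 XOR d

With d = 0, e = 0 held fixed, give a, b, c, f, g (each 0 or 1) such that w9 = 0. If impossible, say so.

a=0, b=1, c=1, f=0, g=1

Check with d = 0, e = 0 and a=0, b=1, c=1, f=0, g=1:
w1 = b XOR a = 1 XOR 0 = 1
w2 = w1 OR c = 1 OR 1 = 1
w3 = w2 OR g = 1 OR 1 = 1
w4 = e AND w3 = 0 AND 1 = 0
w5 = w2 AND w1 = 1 AND 1 = 1
w6 = w5 XOR w4 = 1 XOR 0 = 1
w7 = w6 XOR w3 = 1 XOR 1 = 0
w8 = f XOR w7 = 0 XOR 0 = 0
w9 = w8 XOR d = 0 XOR 0 = 0
So w9 = 0.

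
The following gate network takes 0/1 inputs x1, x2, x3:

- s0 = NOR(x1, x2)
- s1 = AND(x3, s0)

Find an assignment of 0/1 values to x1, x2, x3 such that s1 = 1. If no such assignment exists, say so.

x1=0 x2=0 x3=1

s1 = AND(x3, s0) must be 1, so both x3 = 1 and s0 = 1.
s0 = NOR(x1, x2) must be 1, so both x1 = 0 and x2 = 0.
Check with x1=0 x2=0 x3=1:
s0 = NOR(x1, x2) = NOR(0, 0) = 1
s1 = AND(x3, s0) = AND(1, 1) = 1
So s1 = 1 as required.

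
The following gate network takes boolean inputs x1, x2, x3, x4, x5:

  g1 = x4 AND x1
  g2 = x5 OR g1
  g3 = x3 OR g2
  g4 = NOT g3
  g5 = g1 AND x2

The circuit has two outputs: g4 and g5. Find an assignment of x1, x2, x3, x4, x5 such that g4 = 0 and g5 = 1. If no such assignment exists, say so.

x1=1, x2=1, x3=1, x4=1, x5=1

Check with x1=1, x2=1, x3=1, x4=1, x5=1:
g1 = x4 AND x1 = 1 AND 1 = 1
g2 = x5 OR g1 = 1 OR 1 = 1
g3 = x3 OR g2 = 1 OR 1 = 1
g4 = NOT g3 = NOT 1 = 0
g5 = g1 AND x2 = 1 AND 1 = 1
So g4 = 0 and g5 = 1.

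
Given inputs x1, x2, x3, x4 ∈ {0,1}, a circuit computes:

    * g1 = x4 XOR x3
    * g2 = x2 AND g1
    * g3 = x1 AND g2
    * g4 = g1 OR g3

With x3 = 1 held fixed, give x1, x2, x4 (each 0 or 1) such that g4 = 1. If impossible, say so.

x1=1, x2=1, x4=0

g4 = g1 OR g3 must be 1, so at least one of g1, g3 is 1.
Check with x3 = 1 and x1=1, x2=1, x4=0:
g1 = x4 XOR x3 = 0 XOR 1 = 1
g2 = x2 AND g1 = 1 AND 1 = 1
g3 = x1 AND g2 = 1 AND 1 = 1
g4 = g1 OR g3 = 1 OR 1 = 1
So g4 = 1.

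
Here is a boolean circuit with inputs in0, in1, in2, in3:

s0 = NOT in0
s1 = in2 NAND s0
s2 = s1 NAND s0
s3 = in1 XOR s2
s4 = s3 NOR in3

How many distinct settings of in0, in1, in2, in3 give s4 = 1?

s4 = s3 NOR in3 must be 1, so both s3 = 0 and in3 = 0.
Enumerating the 16 input combinations, 4 give s4 = 1 and 12 give s4 = 0.

4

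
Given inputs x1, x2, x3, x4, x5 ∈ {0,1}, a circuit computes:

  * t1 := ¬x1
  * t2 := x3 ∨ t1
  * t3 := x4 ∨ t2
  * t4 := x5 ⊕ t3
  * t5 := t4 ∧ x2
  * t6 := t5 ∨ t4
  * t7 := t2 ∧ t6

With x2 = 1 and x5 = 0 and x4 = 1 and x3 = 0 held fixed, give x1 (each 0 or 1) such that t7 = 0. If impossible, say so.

Check with x2 = 1 and x5 = 0 and x4 = 1 and x3 = 0 and x1=1:
t1 = ¬x1 = ¬1 = 0
t2 = x3 ∨ t1 = 0 ∨ 0 = 0
t3 = x4 ∨ t2 = 1 ∨ 0 = 1
t4 = x5 ⊕ t3 = 0 ⊕ 1 = 1
t5 = t4 ∧ x2 = 1 ∧ 1 = 1
t6 = t5 ∨ t4 = 1 ∨ 1 = 1
t7 = t2 ∧ t6 = 0 ∧ 1 = 0
So t7 = 0.

x1=1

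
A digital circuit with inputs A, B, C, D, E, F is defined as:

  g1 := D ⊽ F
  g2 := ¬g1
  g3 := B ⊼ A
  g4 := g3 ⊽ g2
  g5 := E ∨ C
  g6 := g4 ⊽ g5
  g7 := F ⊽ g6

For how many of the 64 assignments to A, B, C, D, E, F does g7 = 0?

g7 = F ⊽ g6 must be 0, so at least one of F, g6 is 1.
Enumerating the 64 input combinations, 39 give g7 = 0 and 25 give g7 = 1.

39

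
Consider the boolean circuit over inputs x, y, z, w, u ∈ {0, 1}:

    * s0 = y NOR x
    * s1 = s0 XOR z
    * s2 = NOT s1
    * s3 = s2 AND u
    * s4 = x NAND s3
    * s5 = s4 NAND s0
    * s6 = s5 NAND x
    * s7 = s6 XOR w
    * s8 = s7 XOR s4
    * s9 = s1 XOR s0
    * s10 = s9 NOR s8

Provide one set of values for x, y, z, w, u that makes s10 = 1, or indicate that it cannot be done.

s10 = s9 NOR s8 must be 1, so both s9 = 0 and s8 = 0.
Check with x=1, y=0, z=0, w=0, u=1:
s0 = y NOR x = 0 NOR 1 = 0
s1 = s0 XOR z = 0 XOR 0 = 0
s2 = NOT s1 = NOT 0 = 1
s3 = s2 AND u = 1 AND 1 = 1
s4 = x NAND s3 = 1 NAND 1 = 0
s5 = s4 NAND s0 = 0 NAND 0 = 1
s6 = s5 NAND x = 1 NAND 1 = 0
s7 = s6 XOR w = 0 XOR 0 = 0
s8 = s7 XOR s4 = 0 XOR 0 = 0
s9 = s1 XOR s0 = 0 XOR 0 = 0
s10 = s9 NOR s8 = 0 NOR 0 = 1
So s10 = 1 as required.

x=1, y=0, z=0, w=0, u=1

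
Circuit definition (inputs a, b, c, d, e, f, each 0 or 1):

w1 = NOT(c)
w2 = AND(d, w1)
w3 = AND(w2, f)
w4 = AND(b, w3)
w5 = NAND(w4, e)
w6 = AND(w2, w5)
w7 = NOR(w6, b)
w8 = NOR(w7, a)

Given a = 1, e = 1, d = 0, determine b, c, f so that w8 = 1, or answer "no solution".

With a = 1, e = 1, d = 0 fixed, none of the 8 settings of b, c, f give w8 = 1.
For example, with b=1, c=0, f=0:
w1 = NOT(c) = NOT 0 = 1
w2 = AND(d, w1) = AND(0, 1) = 0
w3 = AND(w2, f) = AND(0, 0) = 0
w4 = AND(b, w3) = AND(1, 0) = 0
w5 = NAND(w4, e) = NAND(0, 1) = 1
w6 = AND(w2, w5) = AND(0, 1) = 0
w7 = NOR(w6, b) = NOR(0, 1) = 0
w8 = NOR(w7, a) = NOR(0, 1) = 0
giving w8 = 0 ≠ 1.

no solution exists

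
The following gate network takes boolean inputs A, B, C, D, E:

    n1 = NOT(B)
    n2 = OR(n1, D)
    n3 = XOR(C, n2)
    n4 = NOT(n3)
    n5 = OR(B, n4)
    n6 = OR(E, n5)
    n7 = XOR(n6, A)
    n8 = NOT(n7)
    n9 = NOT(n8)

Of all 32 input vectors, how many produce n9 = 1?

n9 = NOT(n8) must be 1, so n8 = 0.
Enumerating the 32 input combinations, 16 give n9 = 1 and 16 give n9 = 0.

16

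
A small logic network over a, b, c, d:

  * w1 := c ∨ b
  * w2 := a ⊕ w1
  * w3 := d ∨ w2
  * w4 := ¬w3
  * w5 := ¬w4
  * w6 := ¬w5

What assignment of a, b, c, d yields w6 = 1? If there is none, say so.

w6 = ¬w5 must be 1, so w5 = 0.
w5 = ¬w4 must be 0, so w4 = 1.
Check with a=1 b=1 c=0 d=0:
w1 = c ∨ b = 0 ∨ 1 = 1
w2 = a ⊕ w1 = 1 ⊕ 1 = 0
w3 = d ∨ w2 = 0 ∨ 0 = 0
w4 = ¬w3 = ¬0 = 1
w5 = ¬w4 = ¬1 = 0
w6 = ¬w5 = ¬0 = 1
So w6 = 1 as required.

a=1 b=1 c=0 d=0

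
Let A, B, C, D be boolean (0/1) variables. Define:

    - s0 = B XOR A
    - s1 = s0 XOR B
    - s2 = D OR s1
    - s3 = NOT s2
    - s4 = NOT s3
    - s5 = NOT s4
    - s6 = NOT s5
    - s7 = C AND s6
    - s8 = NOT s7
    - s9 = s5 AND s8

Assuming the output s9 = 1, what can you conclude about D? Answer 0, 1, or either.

s9 = s5 AND s8 must be 1, so both s5 = 1 and s8 = 1.
Every assignment with s9 = 1 has D = 0; there are 4 such assignment(s).
  A=0, B=0, C=0, D=0
  A=0, B=0, C=1, D=0
  A=0, B=1, C=0, D=0
  A=0, B=1, C=1, D=0

0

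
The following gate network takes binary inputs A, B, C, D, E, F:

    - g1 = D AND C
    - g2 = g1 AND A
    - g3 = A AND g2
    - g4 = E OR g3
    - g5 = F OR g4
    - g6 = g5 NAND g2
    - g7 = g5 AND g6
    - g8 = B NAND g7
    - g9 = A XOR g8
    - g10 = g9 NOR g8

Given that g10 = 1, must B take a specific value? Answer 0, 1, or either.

g10 = g9 NOR g8 must be 1, so both g9 = 0 and g8 = 0.
g9 = A XOR g8 must be 0, so A and g8 are equal.
Every assignment with g10 = 1 has B = 1; there are 12 such assignment(s).

1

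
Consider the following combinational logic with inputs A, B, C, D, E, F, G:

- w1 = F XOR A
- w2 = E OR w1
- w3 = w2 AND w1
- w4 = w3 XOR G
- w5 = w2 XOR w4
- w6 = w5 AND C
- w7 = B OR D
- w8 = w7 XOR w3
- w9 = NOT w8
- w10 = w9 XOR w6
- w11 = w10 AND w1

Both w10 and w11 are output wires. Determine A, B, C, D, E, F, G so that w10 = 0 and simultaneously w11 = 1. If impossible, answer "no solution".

Across all 128 input combinations, none give both w10 = 0 and w11 = 1.

no solution exists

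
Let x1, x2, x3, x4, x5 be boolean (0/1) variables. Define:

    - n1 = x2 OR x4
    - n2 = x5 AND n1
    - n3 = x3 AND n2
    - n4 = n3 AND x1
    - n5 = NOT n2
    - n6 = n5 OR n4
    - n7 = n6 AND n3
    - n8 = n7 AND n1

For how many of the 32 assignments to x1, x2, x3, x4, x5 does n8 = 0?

n8 = n7 AND n1 must be 0, so at least one of n7, n1 is 0.
Enumerating the 32 input combinations, 29 give n8 = 0 and 3 give n8 = 1.

29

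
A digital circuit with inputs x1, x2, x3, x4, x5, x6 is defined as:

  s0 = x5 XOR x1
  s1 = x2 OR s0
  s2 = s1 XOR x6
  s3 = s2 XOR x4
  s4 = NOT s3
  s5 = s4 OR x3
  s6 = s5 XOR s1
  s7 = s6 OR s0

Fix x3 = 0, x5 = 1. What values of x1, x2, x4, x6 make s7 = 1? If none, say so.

x1=0, x2=0, x4=0, x6=0

s7 = s6 OR s0 must be 1, so at least one of s6, s0 is 1.
Check with x3 = 0, x5 = 1 and x1=0, x2=0, x4=0, x6=0:
s0 = x5 XOR x1 = 1 XOR 0 = 1
s1 = x2 OR s0 = 0 OR 1 = 1
s2 = s1 XOR x6 = 1 XOR 0 = 1
s3 = s2 XOR x4 = 1 XOR 0 = 1
s4 = NOT s3 = NOT 1 = 0
s5 = s4 OR x3 = 0 OR 0 = 0
s6 = s5 XOR s1 = 0 XOR 1 = 1
s7 = s6 OR s0 = 1 OR 1 = 1
So s7 = 1.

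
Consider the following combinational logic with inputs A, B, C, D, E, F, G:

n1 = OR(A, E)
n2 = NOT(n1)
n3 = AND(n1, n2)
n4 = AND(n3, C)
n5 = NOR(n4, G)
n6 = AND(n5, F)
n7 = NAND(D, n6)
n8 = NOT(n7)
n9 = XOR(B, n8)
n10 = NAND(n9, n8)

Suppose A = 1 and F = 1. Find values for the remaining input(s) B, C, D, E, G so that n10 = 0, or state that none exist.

B=0 C=1 D=1 E=1 G=0

n10 = NAND(n9, n8) must be 0, so both n9 = 1 and n8 = 1.
Check with A = 1 and F = 1 and B=0, C=1, D=1, E=1, G=0:
n1 = OR(A, E) = OR(1, 1) = 1
n2 = NOT(n1) = NOT 1 = 0
n3 = AND(n1, n2) = AND(1, 0) = 0
n4 = AND(n3, C) = AND(0, 1) = 0
n5 = NOR(n4, G) = NOR(0, 0) = 1
n6 = AND(n5, F) = AND(1, 1) = 1
n7 = NAND(D, n6) = NAND(1, 1) = 0
n8 = NOT(n7) = NOT 0 = 1
n9 = XOR(B, n8) = XOR(0, 1) = 1
n10 = NAND(n9, n8) = NAND(1, 1) = 0
So n10 = 0.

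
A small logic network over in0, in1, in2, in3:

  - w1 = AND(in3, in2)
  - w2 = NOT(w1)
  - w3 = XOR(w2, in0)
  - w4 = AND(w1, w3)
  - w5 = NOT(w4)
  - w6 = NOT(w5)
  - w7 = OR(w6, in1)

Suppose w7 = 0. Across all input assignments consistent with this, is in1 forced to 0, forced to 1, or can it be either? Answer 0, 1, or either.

w7 = OR(w6, in1) must be 0, so both w6 = 0 and in1 = 0.
Every assignment with w7 = 0 has in1 = 0; there are 7 such assignment(s).

0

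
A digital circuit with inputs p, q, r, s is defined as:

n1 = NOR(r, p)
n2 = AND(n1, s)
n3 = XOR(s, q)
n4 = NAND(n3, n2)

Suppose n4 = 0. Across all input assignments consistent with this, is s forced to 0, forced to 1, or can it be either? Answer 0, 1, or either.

n4 = NAND(n3, n2) must be 0, so both n3 = 1 and n2 = 1.
n3 = XOR(s, q) must be 1, so s and q differ.
n2 = AND(n1, s) must be 1, so both n1 = 1 and s = 1.
Every assignment with n4 = 0 has s = 1; there are 1 such assignment(s).
  p=0, q=0, r=0, s=1

1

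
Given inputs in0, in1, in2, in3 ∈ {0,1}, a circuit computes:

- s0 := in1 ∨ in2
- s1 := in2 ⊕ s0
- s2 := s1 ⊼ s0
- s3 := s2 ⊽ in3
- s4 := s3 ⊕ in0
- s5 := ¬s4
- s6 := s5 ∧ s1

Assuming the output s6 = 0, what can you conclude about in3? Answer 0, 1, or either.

Both values of in3 occur among assignments with s6 = 0:
  in3=0: in0=0, in1=0, in2=0, in3=0
  in3=1: in0=0, in1=0, in2=0, in3=1

either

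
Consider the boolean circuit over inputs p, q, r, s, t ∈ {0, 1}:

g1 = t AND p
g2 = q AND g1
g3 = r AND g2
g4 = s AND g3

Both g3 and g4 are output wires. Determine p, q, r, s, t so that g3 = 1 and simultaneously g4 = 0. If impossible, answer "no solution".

Check with p=1, q=1, r=1, s=0, t=1:
g1 = t AND p = 1 AND 1 = 1
g2 = q AND g1 = 1 AND 1 = 1
g3 = r AND g2 = 1 AND 1 = 1
g4 = s AND g3 = 0 AND 1 = 0
So g3 = 1 and g4 = 0.

p=1, q=1, r=1, s=0, t=1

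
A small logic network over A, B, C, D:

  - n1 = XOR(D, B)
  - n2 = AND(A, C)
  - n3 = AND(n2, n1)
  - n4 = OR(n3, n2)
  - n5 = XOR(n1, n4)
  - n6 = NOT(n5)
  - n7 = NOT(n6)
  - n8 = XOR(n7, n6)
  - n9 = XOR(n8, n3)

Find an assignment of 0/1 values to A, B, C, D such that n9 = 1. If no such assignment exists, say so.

Check with A=1, B=0, C=0, D=0:
n1 = XOR(D, B) = XOR(0, 0) = 0
n2 = AND(A, C) = AND(1, 0) = 0
n3 = AND(n2, n1) = AND(0, 0) = 0
n4 = OR(n3, n2) = OR(0, 0) = 0
n5 = XOR(n1, n4) = XOR(0, 0) = 0
n6 = NOT(n5) = NOT 0 = 1
n7 = NOT(n6) = NOT 1 = 0
n8 = XOR(n7, n6) = XOR(0, 1) = 1
n9 = XOR(n8, n3) = XOR(1, 0) = 1
So n9 = 1 as required.

A=1, B=0, C=0, D=0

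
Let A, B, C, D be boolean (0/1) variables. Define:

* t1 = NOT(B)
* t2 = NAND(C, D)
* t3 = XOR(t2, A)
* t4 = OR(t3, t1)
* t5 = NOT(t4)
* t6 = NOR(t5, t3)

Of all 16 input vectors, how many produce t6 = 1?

4

t6 = NOR(t5, t3) must be 1, so both t5 = 0 and t3 = 0.
Enumerating the 16 input combinations, 4 give t6 = 1 and 12 give t6 = 0.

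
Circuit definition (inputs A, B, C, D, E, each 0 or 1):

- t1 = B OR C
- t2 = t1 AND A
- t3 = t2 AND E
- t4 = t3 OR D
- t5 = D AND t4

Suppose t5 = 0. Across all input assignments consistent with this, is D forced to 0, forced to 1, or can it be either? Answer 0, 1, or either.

t5 = D AND t4 must be 0, so at least one of D, t4 is 0.
Every assignment with t5 = 0 has D = 0; there are 16 such assignment(s).

0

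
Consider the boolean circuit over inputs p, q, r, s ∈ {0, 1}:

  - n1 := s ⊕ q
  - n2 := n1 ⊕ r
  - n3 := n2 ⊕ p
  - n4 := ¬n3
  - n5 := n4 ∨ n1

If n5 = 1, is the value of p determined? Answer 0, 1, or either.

either

Both values of p occur among assignments with n5 = 1:
  p=0: p=0, q=0, r=0, s=0
  p=1: p=1, q=0, r=0, s=1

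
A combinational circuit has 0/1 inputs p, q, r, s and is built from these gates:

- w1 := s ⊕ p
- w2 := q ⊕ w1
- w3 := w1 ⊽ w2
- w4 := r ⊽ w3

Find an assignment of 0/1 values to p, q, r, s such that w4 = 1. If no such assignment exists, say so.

p=1, q=1, r=0, s=1

Check with p=1, q=1, r=0, s=1:
w1 = s ⊕ p = 1 ⊕ 1 = 0
w2 = q ⊕ w1 = 1 ⊕ 0 = 1
w3 = w1 ⊽ w2 = 0 ⊽ 1 = 0
w4 = r ⊽ w3 = 0 ⊽ 0 = 1
So w4 = 1 as required.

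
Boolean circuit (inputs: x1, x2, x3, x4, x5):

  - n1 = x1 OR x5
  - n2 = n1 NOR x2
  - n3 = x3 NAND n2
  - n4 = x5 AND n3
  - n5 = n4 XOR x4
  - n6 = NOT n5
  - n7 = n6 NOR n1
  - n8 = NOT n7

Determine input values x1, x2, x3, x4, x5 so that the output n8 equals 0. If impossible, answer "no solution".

Check with x1=0, x2=0, x3=1, x4=1, x5=0:
n1 = x1 OR x5 = 0 OR 0 = 0
n2 = n1 NOR x2 = 0 NOR 0 = 1
n3 = x3 NAND n2 = 1 NAND 1 = 0
n4 = x5 AND n3 = 0 AND 0 = 0
n5 = n4 XOR x4 = 0 XOR 1 = 1
n6 = NOT n5 = NOT 1 = 0
n7 = n6 NOR n1 = 0 NOR 0 = 1
n8 = NOT n7 = NOT 1 = 0
So n8 = 0 as required.

x1=0, x2=0, x3=1, x4=1, x5=0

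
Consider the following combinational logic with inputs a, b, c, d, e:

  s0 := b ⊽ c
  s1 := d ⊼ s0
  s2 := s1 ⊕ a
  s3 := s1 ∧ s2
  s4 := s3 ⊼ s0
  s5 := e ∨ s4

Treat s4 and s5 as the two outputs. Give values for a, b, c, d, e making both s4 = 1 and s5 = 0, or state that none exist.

Across all 32 input combinations, none give both s4 = 1 and s5 = 0.

no solution exists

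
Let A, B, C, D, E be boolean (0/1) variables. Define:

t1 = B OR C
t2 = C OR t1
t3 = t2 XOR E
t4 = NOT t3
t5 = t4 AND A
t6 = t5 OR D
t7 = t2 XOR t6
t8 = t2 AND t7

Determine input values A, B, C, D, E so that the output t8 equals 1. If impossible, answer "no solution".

A=0, B=0, C=1, D=0, E=1

t8 = t2 AND t7 must be 1, so both t2 = 1 and t7 = 1.
t2 = C OR t1 must be 1, so at least one of C, t1 is 1.
t7 = t2 XOR t6 must be 1, so t2 and t6 differ.
Check with A=0, B=0, C=1, D=0, E=1:
t1 = B OR C = 0 OR 1 = 1
t2 = C OR t1 = 1 OR 1 = 1
t3 = t2 XOR E = 1 XOR 1 = 0
t4 = NOT t3 = NOT 0 = 1
t5 = t4 AND A = 1 AND 0 = 0
t6 = t5 OR D = 0 OR 0 = 0
t7 = t2 XOR t6 = 1 XOR 0 = 1
t8 = t2 AND t7 = 1 AND 1 = 1
So t8 = 1 as required.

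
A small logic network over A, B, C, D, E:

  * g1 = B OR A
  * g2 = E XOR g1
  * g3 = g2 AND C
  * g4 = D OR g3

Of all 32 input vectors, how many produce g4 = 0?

g4 = D OR g3 must be 0, so both D = 0 and g3 = 0.
Enumerating the 32 input combinations, 12 give g4 = 0 and 20 give g4 = 1.

12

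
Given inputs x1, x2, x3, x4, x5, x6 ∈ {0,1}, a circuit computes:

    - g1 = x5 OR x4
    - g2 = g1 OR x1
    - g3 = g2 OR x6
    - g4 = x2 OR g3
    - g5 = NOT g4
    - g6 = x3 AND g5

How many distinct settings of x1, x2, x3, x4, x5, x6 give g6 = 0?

g6 = x3 AND g5 must be 0, so at least one of x3, g5 is 0.
Enumerating the 64 input combinations, 63 give g6 = 0 and 1 give g6 = 1.

63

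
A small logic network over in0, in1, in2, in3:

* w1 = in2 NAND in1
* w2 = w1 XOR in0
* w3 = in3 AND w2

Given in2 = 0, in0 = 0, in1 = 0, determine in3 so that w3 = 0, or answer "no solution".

in3=0

w3 = in3 AND w2 must be 0, so at least one of in3, w2 is 0.
Check with in2 = 0, in0 = 0, in1 = 0 and in3=0:
w1 = in2 NAND in1 = 0 NAND 0 = 1
w2 = w1 XOR in0 = 1 XOR 0 = 1
w3 = in3 AND w2 = 0 AND 1 = 0
So w3 = 0.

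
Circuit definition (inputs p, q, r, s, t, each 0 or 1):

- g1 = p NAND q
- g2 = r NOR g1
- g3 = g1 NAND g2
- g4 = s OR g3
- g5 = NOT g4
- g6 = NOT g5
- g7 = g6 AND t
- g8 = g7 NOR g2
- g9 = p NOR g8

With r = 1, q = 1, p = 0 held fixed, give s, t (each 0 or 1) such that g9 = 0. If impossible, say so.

s=1, t=0

Check with r = 1, q = 1, p = 0 and s=1, t=0:
g1 = p NAND q = 0 NAND 1 = 1
g2 = r NOR g1 = 1 NOR 1 = 0
g3 = g1 NAND g2 = 1 NAND 0 = 1
g4 = s OR g3 = 1 OR 1 = 1
g5 = NOT g4 = NOT 1 = 0
g6 = NOT g5 = NOT 0 = 1
g7 = g6 AND t = 1 AND 0 = 0
g8 = g7 NOR g2 = 0 NOR 0 = 1
g9 = p NOR g8 = 0 NOR 1 = 0
So g9 = 0.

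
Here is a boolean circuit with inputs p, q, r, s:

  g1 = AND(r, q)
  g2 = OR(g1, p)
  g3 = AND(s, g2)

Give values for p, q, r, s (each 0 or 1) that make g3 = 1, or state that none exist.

g3 = AND(s, g2) must be 1, so both s = 1 and g2 = 1.
Check with p=0, q=1, r=1, s=1:
g1 = AND(r, q) = AND(1, 1) = 1
g2 = OR(g1, p) = OR(1, 0) = 1
g3 = AND(s, g2) = AND(1, 1) = 1
So g3 = 1 as required.

p=0, q=1, r=1, s=1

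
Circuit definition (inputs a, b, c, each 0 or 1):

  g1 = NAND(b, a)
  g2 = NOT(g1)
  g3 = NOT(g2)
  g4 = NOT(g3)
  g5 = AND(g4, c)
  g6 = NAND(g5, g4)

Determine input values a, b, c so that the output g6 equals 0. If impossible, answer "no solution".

a=1, b=1, c=1

g6 = NAND(g5, g4) must be 0, so both g5 = 1 and g4 = 1.
Check with a=1, b=1, c=1:
g1 = NAND(b, a) = NAND(1, 1) = 0
g2 = NOT(g1) = NOT 0 = 1
g3 = NOT(g2) = NOT 1 = 0
g4 = NOT(g3) = NOT 0 = 1
g5 = AND(g4, c) = AND(1, 1) = 1
g6 = NAND(g5, g4) = NAND(1, 1) = 0
So g6 = 0 as required.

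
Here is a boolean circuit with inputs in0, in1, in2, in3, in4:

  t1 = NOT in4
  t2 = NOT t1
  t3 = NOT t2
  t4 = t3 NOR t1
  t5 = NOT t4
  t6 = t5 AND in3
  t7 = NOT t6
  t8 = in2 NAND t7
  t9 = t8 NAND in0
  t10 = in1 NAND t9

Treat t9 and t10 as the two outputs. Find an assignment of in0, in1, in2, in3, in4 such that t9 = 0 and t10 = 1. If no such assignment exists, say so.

in0=1 in1=0 in2=0 in3=1 in4=0

Check with in0=1 in1=0 in2=0 in3=1 in4=0:
t1 = NOT in4 = NOT 0 = 1
t2 = NOT t1 = NOT 1 = 0
t3 = NOT t2 = NOT 0 = 1
t4 = t3 NOR t1 = 1 NOR 1 = 0
t5 = NOT t4 = NOT 0 = 1
t6 = t5 AND in3 = 1 AND 1 = 1
t7 = NOT t6 = NOT 1 = 0
t8 = in2 NAND t7 = 0 NAND 0 = 1
t9 = t8 NAND in0 = 1 NAND 1 = 0
t10 = in1 NAND t9 = 0 NAND 0 = 1
So t9 = 0 and t10 = 1.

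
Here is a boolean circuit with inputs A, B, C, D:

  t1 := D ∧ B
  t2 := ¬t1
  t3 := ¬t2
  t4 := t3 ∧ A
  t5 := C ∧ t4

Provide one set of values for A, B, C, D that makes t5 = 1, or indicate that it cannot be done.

t5 = C ∧ t4 must be 1, so both C = 1 and t4 = 1.
t4 = t3 ∧ A must be 1, so both t3 = 1 and A = 1.
Check with A=1 B=1 C=1 D=1:
t1 = D ∧ B = 1 ∧ 1 = 1
t2 = ¬t1 = ¬1 = 0
t3 = ¬t2 = ¬0 = 1
t4 = t3 ∧ A = 1 ∧ 1 = 1
t5 = C ∧ t4 = 1 ∧ 1 = 1
So t5 = 1 as required.

A=1 B=1 C=1 D=1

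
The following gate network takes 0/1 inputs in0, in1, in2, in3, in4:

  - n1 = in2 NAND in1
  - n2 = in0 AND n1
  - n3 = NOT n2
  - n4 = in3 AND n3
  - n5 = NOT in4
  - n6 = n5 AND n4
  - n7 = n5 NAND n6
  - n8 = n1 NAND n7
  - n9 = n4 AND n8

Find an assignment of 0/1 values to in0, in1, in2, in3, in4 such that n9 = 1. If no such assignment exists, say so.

n9 = n4 AND n8 must be 1, so both n4 = 1 and n8 = 1.
n4 = in3 AND n3 must be 1, so both in3 = 1 and n3 = 1.
n8 = n1 NAND n7 must be 1, so at least one of n1, n7 is 0.
Check with in0=1, in1=1, in2=1, in3=1, in4=0:
n1 = in2 NAND in1 = 1 NAND 1 = 0
n2 = in0 AND n1 = 1 AND 0 = 0
n3 = NOT n2 = NOT 0 = 1
n4 = in3 AND n3 = 1 AND 1 = 1
n5 = NOT in4 = NOT 0 = 1
n6 = n5 AND n4 = 1 AND 1 = 1
n7 = n5 NAND n6 = 1 NAND 1 = 0
n8 = n1 NAND n7 = 0 NAND 0 = 1
n9 = n4 AND n8 = 1 AND 1 = 1
So n9 = 1 as required.

in0=1, in1=1, in2=1, in3=1, in4=0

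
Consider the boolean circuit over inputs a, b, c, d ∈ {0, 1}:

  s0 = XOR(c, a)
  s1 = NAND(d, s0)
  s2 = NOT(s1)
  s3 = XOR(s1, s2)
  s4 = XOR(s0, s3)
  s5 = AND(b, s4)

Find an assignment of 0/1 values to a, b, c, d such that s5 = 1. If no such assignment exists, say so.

a=0, b=1, c=0, d=1

Check with a=0, b=1, c=0, d=1:
s0 = XOR(c, a) = XOR(0, 0) = 0
s1 = NAND(d, s0) = NAND(1, 0) = 1
s2 = NOT(s1) = NOT 1 = 0
s3 = XOR(s1, s2) = XOR(1, 0) = 1
s4 = XOR(s0, s3) = XOR(0, 1) = 1
s5 = AND(b, s4) = AND(1, 1) = 1
So s5 = 1 as required.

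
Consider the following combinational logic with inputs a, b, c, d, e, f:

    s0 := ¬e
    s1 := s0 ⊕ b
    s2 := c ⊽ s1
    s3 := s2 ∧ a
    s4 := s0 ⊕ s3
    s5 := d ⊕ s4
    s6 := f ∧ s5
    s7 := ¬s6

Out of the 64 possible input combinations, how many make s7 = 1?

s7 = ¬s6 must be 1, so s6 = 0.
Enumerating the 64 input combinations, 48 give s7 = 1 and 16 give s7 = 0.

48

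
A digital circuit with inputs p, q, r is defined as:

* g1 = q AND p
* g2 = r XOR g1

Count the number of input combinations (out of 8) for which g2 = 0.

4

g2 = r XOR g1 must be 0, so r and g1 are equal.
Enumerating the 8 input combinations, 4 give g2 = 0 and 4 give g2 = 1.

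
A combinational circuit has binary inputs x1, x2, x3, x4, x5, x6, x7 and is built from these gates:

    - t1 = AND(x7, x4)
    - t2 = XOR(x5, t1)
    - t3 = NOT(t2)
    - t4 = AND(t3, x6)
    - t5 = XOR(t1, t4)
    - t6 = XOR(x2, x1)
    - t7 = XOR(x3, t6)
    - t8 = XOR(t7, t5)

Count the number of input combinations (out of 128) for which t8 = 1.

64

t8 = XOR(t7, t5) must be 1, so t7 and t5 differ.
Enumerating the 128 input combinations, 64 give t8 = 1 and 64 give t8 = 0.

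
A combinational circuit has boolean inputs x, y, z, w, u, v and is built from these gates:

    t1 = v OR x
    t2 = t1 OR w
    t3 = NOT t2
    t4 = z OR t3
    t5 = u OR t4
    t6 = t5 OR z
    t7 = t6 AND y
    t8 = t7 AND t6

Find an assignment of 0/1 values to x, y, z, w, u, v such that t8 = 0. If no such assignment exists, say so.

t8 = t7 AND t6 must be 0, so at least one of t7, t6 is 0.
Check with x=1 y=0 z=0 w=1 u=0 v=1:
t1 = v OR x = 1 OR 1 = 1
t2 = t1 OR w = 1 OR 1 = 1
t3 = NOT t2 = NOT 1 = 0
t4 = z OR t3 = 0 OR 0 = 0
t5 = u OR t4 = 0 OR 0 = 0
t6 = t5 OR z = 0 OR 0 = 0
t7 = t6 AND y = 0 AND 0 = 0
t8 = t7 AND t6 = 0 AND 0 = 0
So t8 = 0 as required.

x=1 y=0 z=0 w=1 u=0 v=1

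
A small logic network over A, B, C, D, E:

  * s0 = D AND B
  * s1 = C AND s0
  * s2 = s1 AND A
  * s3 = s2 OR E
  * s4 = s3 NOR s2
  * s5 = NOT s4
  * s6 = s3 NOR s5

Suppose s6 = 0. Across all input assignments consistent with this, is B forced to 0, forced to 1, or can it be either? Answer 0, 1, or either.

either

Both values of B occur among assignments with s6 = 0:
  B=0: A=0, B=0, C=0, D=0, E=1
  B=1: A=0, B=1, C=0, D=0, E=1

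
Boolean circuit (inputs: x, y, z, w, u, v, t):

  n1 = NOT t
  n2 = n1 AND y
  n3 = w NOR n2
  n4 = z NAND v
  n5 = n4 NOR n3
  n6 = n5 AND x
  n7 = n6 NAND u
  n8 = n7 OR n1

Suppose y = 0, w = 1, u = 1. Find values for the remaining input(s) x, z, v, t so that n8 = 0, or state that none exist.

n8 = n7 OR n1 must be 0, so both n7 = 0 and n1 = 0.
n7 = n6 NAND u must be 0, so both n6 = 1 and u = 1.
Check with y = 0, w = 1, u = 1 and x=1, z=1, v=1, t=1:
n1 = NOT t = NOT 1 = 0
n2 = n1 AND y = 0 AND 0 = 0
n3 = w NOR n2 = 1 NOR 0 = 0
n4 = z NAND v = 1 NAND 1 = 0
n5 = n4 NOR n3 = 0 NOR 0 = 1
n6 = n5 AND x = 1 AND 1 = 1
n7 = n6 NAND u = 1 NAND 1 = 0
n8 = n7 OR n1 = 0 OR 0 = 0
So n8 = 0.

x=1, z=1, v=1, t=1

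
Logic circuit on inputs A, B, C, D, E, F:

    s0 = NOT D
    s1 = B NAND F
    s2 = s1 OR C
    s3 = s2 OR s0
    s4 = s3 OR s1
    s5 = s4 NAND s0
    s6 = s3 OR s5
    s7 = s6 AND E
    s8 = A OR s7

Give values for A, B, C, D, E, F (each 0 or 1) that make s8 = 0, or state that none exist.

Check with A=0 B=1 C=1 D=0 E=0 F=1:
s0 = NOT D = NOT 0 = 1
s1 = B NAND F = 1 NAND 1 = 0
s2 = s1 OR C = 0 OR 1 = 1
s3 = s2 OR s0 = 1 OR 1 = 1
s4 = s3 OR s1 = 1 OR 0 = 1
s5 = s4 NAND s0 = 1 NAND 1 = 0
s6 = s3 OR s5 = 1 OR 0 = 1
s7 = s6 AND E = 1 AND 0 = 0
s8 = A OR s7 = 0 OR 0 = 0
So s8 = 0 as required.

A=0 B=1 C=1 D=0 E=0 F=1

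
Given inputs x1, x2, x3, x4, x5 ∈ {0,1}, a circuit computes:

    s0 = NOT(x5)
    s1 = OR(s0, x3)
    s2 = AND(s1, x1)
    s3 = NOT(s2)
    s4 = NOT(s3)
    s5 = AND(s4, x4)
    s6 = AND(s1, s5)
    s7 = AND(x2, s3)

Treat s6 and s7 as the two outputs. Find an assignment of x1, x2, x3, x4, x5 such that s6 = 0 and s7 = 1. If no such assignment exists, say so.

x1=0 x2=1 x3=0 x4=1 x5=0

Check with x1=0 x2=1 x3=0 x4=1 x5=0:
s0 = NOT(x5) = NOT 0 = 1
s1 = OR(s0, x3) = OR(1, 0) = 1
s2 = AND(s1, x1) = AND(1, 0) = 0
s3 = NOT(s2) = NOT 0 = 1
s4 = NOT(s3) = NOT 1 = 0
s5 = AND(s4, x4) = AND(0, 1) = 0
s6 = AND(s1, s5) = AND(1, 0) = 0
s7 = AND(x2, s3) = AND(1, 1) = 1
So s6 = 0 and s7 = 1.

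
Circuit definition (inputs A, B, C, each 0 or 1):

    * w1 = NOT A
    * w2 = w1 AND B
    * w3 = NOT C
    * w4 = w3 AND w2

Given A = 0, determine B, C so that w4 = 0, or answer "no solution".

B=1 C=1

w4 = w3 AND w2 must be 0, so at least one of w3, w2 is 0.
Check with A = 0 and B=1, C=1:
w1 = NOT A = NOT 0 = 1
w2 = w1 AND B = 1 AND 1 = 1
w3 = NOT C = NOT 1 = 0
w4 = w3 AND w2 = 0 AND 1 = 0
So w4 = 0.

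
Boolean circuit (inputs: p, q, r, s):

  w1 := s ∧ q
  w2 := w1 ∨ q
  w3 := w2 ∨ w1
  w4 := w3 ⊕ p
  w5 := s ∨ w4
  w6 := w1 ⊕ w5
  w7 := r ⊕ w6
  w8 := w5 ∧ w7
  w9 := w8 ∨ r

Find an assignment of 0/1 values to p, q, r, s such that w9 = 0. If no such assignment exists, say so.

p=1, q=1, r=0, s=0

w9 = w8 ∨ r must be 0, so both w8 = 0 and r = 0.
w8 = w5 ∧ w7 must be 0, so at least one of w5, w7 is 0.
Check with p=1, q=1, r=0, s=0:
w1 = s ∧ q = 0 ∧ 1 = 0
w2 = w1 ∨ q = 0 ∨ 1 = 1
w3 = w2 ∨ w1 = 1 ∨ 0 = 1
w4 = w3 ⊕ p = 1 ⊕ 1 = 0
w5 = s ∨ w4 = 0 ∨ 0 = 0
w6 = w1 ⊕ w5 = 0 ⊕ 0 = 0
w7 = r ⊕ w6 = 0 ⊕ 0 = 0
w8 = w5 ∧ w7 = 0 ∧ 0 = 0
w9 = w8 ∨ r = 0 ∨ 0 = 0
So w9 = 0 as required.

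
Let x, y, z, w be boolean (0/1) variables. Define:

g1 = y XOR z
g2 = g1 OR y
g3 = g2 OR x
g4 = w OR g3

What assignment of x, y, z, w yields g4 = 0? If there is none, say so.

g4 = w OR g3 must be 0, so both w = 0 and g3 = 0.
g3 = g2 OR x must be 0, so both g2 = 0 and x = 0.
Check with x=0 y=0 z=0 w=0:
g1 = y XOR z = 0 XOR 0 = 0
g2 = g1 OR y = 0 OR 0 = 0
g3 = g2 OR x = 0 OR 0 = 0
g4 = w OR g3 = 0 OR 0 = 0
So g4 = 0 as required.

x=0 y=0 z=0 w=0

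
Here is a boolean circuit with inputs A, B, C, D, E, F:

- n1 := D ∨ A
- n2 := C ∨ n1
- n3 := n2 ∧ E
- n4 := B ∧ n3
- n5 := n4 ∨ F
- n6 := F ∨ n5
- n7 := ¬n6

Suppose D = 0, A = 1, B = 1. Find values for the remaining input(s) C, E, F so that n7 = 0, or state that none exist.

C=0 E=1 F=0

n7 = ¬n6 must be 0, so n6 = 1.
n6 = F ∨ n5 must be 1, so at least one of F, n5 is 1.
Check with D = 0, A = 1, B = 1 and C=0, E=1, F=0:
n1 = D ∨ A = 0 ∨ 1 = 1
n2 = C ∨ n1 = 0 ∨ 1 = 1
n3 = n2 ∧ E = 1 ∧ 1 = 1
n4 = B ∧ n3 = 1 ∧ 1 = 1
n5 = n4 ∨ F = 1 ∨ 0 = 1
n6 = F ∨ n5 = 0 ∨ 1 = 1
n7 = ¬n6 = ¬1 = 0
So n7 = 0.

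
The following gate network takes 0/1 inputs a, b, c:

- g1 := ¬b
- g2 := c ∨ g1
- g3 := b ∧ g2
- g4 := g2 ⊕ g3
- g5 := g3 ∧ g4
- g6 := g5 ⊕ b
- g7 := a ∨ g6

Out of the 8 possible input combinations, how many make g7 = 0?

g7 = a ∨ g6 must be 0, so both a = 0 and g6 = 0.
Enumerating the 8 input combinations, 2 give g7 = 0 and 6 give g7 = 1.

2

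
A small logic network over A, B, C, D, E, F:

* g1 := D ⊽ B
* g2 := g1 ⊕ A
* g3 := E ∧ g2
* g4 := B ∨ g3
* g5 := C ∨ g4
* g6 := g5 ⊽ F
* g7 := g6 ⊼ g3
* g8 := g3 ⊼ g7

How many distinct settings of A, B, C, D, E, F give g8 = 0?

16

g8 = g3 ⊼ g7 must be 0, so both g3 = 1 and g7 = 1.
g3 = E ∧ g2 must be 1, so both E = 1 and g2 = 1.
Enumerating the 64 input combinations, 16 give g8 = 0 and 48 give g8 = 1.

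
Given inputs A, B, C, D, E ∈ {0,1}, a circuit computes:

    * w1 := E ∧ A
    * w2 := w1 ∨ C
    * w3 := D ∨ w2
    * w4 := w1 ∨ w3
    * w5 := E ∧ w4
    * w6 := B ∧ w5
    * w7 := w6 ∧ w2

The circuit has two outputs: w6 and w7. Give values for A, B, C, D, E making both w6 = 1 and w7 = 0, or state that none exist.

A=0, B=1, C=0, D=1, E=1

Check with A=0, B=1, C=0, D=1, E=1:
w1 = E ∧ A = 1 ∧ 0 = 0
w2 = w1 ∨ C = 0 ∨ 0 = 0
w3 = D ∨ w2 = 1 ∨ 0 = 1
w4 = w1 ∨ w3 = 0 ∨ 1 = 1
w5 = E ∧ w4 = 1 ∧ 1 = 1
w6 = B ∧ w5 = 1 ∧ 1 = 1
w7 = w6 ∧ w2 = 1 ∧ 0 = 0
So w6 = 1 and w7 = 0.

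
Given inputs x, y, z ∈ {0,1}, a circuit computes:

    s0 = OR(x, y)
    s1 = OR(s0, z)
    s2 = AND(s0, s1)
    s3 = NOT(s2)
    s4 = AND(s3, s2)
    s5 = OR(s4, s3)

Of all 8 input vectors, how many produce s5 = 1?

s5 = OR(s4, s3) must be 1, so at least one of s4, s3 is 1.
Satisfying assignments:
  x=0, y=0, z=0
  x=0, y=0, z=1

2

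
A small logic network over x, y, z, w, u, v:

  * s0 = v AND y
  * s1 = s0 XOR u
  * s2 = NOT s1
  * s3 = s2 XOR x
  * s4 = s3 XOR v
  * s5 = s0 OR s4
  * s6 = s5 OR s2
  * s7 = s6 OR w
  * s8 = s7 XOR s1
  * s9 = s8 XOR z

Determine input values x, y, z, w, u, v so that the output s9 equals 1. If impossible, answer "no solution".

x=1 y=0 z=1 w=0 u=1 v=0

Check with x=1 y=0 z=1 w=0 u=1 v=0:
s0 = v AND y = 0 AND 0 = 0
s1 = s0 XOR u = 0 XOR 1 = 1
s2 = NOT s1 = NOT 1 = 0
s3 = s2 XOR x = 0 XOR 1 = 1
s4 = s3 XOR v = 1 XOR 0 = 1
s5 = s0 OR s4 = 0 OR 1 = 1
s6 = s5 OR s2 = 1 OR 0 = 1
s7 = s6 OR w = 1 OR 0 = 1
s8 = s7 XOR s1 = 1 XOR 1 = 0
s9 = s8 XOR z = 0 XOR 1 = 1
So s9 = 1 as required.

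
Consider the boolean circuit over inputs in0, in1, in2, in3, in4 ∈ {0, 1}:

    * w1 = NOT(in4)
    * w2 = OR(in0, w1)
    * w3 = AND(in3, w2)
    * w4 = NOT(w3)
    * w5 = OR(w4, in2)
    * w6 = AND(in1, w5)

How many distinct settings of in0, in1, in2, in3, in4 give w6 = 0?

19

w6 = AND(in1, w5) must be 0, so at least one of in1, w5 is 0.
Enumerating the 32 input combinations, 19 give w6 = 0 and 13 give w6 = 1.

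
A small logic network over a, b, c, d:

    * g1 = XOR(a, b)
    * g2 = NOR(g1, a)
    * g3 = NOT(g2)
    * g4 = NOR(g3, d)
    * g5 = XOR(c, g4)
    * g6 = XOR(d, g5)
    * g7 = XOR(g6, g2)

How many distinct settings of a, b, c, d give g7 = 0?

g7 = XOR(g6, g2) must be 0, so g6 and g2 are equal.
Enumerating the 16 input combinations, 8 give g7 = 0 and 8 give g7 = 1.

8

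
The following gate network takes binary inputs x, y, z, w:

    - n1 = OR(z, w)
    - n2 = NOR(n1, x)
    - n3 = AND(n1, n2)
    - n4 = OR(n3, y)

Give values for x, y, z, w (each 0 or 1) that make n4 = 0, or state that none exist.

Check with x=0, y=0, z=0, w=1:
n1 = OR(z, w) = OR(0, 1) = 1
n2 = NOR(n1, x) = NOR(1, 0) = 0
n3 = AND(n1, n2) = AND(1, 0) = 0
n4 = OR(n3, y) = OR(0, 0) = 0
So n4 = 0 as required.

x=0, y=0, z=0, w=1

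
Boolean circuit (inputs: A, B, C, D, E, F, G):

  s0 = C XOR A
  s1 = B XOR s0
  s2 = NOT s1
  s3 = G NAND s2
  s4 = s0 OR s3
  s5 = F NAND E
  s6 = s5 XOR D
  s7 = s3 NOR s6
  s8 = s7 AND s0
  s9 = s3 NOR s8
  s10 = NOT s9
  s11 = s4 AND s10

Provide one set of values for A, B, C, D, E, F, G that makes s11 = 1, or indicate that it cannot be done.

s11 = s4 AND s10 must be 1, so both s4 = 1 and s10 = 1.
s4 = s0 OR s3 must be 1, so at least one of s0, s3 is 1.
s10 = NOT s9 must be 1, so s9 = 0.
Check with A=1, B=0, C=0, D=0, E=0, F=0, G=1:
s0 = C XOR A = 0 XOR 1 = 1
s1 = B XOR s0 = 0 XOR 1 = 1
s2 = NOT s1 = NOT 1 = 0
s3 = G NAND s2 = 1 NAND 0 = 1
s4 = s0 OR s3 = 1 OR 1 = 1
s5 = F NAND E = 0 NAND 0 = 1
s6 = s5 XOR D = 1 XOR 0 = 1
s7 = s3 NOR s6 = 1 NOR 1 = 0
s8 = s7 AND s0 = 0 AND 1 = 0
s9 = s3 NOR s8 = 1 NOR 0 = 0
s10 = NOT s9 = NOT 0 = 1
s11 = s4 AND s10 = 1 AND 1 = 1
So s11 = 1 as required.

A=1, B=0, C=0, D=0, E=0, F=0, G=1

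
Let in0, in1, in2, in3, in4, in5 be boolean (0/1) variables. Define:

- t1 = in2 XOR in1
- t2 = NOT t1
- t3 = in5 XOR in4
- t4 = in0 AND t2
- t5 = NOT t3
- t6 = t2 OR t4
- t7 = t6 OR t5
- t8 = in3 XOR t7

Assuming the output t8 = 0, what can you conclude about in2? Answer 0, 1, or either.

Both values of in2 occur among assignments with t8 = 0:
  in2=0: in0=0, in1=0, in2=0, in3=1, in4=0, in5=0
  in2=1: in0=0, in1=0, in2=1, in3=0, in4=0, in5=1

either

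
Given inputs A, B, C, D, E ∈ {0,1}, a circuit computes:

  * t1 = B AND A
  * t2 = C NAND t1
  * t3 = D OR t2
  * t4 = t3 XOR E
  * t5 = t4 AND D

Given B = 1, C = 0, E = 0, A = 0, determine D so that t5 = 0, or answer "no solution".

D=0

Check with B = 1, C = 0, E = 0, A = 0 and D=0:
t1 = B AND A = 1 AND 0 = 0
t2 = C NAND t1 = 0 NAND 0 = 1
t3 = D OR t2 = 0 OR 1 = 1
t4 = t3 XOR E = 1 XOR 0 = 1
t5 = t4 AND D = 1 AND 0 = 0
So t5 = 0.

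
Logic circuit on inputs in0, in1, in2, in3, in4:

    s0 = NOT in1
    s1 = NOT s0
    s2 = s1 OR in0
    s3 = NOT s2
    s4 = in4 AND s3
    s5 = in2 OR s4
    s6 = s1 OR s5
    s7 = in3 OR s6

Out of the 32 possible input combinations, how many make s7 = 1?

29

s7 = in3 OR s6 must be 1, so at least one of in3, s6 is 1.
Enumerating the 32 input combinations, 29 give s7 = 1 and 3 give s7 = 0.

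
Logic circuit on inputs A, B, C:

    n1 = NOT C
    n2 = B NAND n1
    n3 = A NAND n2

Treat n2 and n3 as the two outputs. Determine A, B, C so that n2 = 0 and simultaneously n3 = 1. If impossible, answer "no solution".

Check with A=1, B=1, C=0:
n1 = NOT C = NOT 0 = 1
n2 = B NAND n1 = 1 NAND 1 = 0
n3 = A NAND n2 = 1 NAND 0 = 1
So n2 = 0 and n3 = 1.

A=1, B=1, C=0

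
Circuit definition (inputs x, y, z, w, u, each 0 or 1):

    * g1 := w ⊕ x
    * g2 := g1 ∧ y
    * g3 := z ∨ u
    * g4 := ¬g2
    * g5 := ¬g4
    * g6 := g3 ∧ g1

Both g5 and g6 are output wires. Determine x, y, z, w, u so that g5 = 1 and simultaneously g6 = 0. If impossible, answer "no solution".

x=1, y=1, z=0, w=0, u=0

Check with x=1, y=1, z=0, w=0, u=0:
g1 = w ⊕ x = 0 ⊕ 1 = 1
g2 = g1 ∧ y = 1 ∧ 1 = 1
g3 = z ∨ u = 0 ∨ 0 = 0
g4 = ¬g2 = ¬1 = 0
g5 = ¬g4 = ¬0 = 1
g6 = g3 ∧ g1 = 0 ∧ 1 = 0
So g5 = 1 and g6 = 0.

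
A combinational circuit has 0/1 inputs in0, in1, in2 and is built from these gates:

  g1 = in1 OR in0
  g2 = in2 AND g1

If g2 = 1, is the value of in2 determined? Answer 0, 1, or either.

g2 = in2 AND g1 must be 1, so both in2 = 1 and g1 = 1.
Every assignment with g2 = 1 has in2 = 1; there are 3 such assignment(s).
  in0=0, in1=1, in2=1
  in0=1, in1=0, in2=1
  in0=1, in1=1, in2=1

1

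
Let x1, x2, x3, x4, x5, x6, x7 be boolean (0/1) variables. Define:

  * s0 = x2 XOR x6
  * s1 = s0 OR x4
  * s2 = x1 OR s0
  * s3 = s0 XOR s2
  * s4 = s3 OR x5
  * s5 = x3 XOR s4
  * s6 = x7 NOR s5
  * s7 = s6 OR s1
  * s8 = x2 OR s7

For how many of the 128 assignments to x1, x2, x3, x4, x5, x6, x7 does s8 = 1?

s8 = x2 OR s7 must be 1, so at least one of x2, s7 is 1.
Enumerating the 128 input combinations, 116 give s8 = 1 and 12 give s8 = 0.

116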